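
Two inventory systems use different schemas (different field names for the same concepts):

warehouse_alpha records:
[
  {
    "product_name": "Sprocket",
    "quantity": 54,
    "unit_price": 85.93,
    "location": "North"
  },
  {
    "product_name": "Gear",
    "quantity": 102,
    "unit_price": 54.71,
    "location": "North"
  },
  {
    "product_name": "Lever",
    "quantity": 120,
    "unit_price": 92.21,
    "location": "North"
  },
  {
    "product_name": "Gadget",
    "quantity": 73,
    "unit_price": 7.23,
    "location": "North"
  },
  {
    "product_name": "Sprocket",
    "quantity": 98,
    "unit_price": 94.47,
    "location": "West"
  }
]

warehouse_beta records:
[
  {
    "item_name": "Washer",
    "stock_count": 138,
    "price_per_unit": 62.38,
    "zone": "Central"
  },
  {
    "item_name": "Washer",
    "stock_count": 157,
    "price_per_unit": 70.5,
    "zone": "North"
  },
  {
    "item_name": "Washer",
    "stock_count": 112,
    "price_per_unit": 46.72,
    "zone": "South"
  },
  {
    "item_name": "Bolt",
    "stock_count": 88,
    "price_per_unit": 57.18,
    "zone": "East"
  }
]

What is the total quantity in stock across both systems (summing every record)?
942

To reconcile these schemas, identify the field holding the quantity in stock in each system:
1. In warehouse_alpha it is "quantity"
2. In warehouse_beta it is "stock_count"

From warehouse_alpha: 54 + 102 + 120 + 73 + 98 = 447
From warehouse_beta: 138 + 157 + 112 + 88 = 495

Total: 447 + 495 = 942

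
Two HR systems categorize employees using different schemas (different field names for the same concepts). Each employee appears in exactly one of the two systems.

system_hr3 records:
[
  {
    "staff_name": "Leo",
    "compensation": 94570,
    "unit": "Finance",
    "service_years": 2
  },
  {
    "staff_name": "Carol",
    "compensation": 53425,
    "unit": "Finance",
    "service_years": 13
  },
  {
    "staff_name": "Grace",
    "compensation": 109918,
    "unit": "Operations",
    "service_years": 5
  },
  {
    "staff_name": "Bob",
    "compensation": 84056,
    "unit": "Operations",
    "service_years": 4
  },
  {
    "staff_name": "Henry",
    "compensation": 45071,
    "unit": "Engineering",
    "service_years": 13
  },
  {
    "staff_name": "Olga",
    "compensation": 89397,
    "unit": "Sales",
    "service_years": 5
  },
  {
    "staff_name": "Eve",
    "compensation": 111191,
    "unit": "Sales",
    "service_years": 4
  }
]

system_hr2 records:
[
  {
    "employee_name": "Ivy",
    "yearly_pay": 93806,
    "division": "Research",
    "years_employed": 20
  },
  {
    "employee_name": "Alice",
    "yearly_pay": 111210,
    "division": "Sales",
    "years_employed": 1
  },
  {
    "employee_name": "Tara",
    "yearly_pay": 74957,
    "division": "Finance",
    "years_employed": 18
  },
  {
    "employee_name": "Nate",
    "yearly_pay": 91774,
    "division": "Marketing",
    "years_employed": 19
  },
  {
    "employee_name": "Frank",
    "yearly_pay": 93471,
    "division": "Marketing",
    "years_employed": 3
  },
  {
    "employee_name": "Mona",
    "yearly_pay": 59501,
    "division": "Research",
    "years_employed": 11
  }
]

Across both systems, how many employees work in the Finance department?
3

Schema mapping: "unit" (system_hr3) = "division" (system_hr2) = department

Finance employees in system_hr3: 2
Finance employees in system_hr2: 1

Total in Finance: 2 + 1 = 3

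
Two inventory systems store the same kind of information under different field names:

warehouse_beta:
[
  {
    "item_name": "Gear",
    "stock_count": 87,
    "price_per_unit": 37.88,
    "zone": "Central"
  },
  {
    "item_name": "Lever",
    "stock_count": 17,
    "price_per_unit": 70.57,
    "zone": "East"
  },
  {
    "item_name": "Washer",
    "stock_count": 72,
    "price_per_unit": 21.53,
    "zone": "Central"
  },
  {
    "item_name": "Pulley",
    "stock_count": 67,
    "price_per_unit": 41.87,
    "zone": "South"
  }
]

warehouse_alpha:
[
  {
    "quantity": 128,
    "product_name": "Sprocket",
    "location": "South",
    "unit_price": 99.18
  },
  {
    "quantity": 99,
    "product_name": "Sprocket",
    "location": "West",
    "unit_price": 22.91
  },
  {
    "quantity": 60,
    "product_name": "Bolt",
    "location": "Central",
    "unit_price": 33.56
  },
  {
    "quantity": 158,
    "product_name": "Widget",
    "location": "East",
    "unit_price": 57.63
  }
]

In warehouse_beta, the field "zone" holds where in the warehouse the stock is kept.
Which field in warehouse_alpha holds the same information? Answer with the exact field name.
location

In warehouse_beta, "zone" holds where in the warehouse the stock is kept.
The fields in warehouse_alpha are: "quantity", "product_name", "location", "unit_price".
"location" is the match: the name refers to the same concept and its values are area labels (e.g. 'Central', 'East').
The other fields ("quantity", "product_name", "unit_price") hold different kinds of data.

So "zone" in warehouse_beta corresponds to "location" in warehouse_alpha.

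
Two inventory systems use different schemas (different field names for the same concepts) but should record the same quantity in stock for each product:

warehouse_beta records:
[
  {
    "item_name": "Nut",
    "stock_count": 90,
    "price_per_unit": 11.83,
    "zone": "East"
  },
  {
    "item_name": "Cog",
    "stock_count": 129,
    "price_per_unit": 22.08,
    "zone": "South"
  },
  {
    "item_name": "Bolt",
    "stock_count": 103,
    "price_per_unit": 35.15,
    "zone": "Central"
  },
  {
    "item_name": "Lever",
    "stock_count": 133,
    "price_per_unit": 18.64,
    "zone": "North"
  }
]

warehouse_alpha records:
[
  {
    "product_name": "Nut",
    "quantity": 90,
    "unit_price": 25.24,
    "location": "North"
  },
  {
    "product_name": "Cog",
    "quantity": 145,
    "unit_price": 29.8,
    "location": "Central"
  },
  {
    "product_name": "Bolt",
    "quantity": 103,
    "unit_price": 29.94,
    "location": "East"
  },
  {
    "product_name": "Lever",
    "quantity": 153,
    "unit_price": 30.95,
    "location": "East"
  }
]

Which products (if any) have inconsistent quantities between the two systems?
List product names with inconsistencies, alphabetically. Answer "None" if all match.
Cog, Lever

Schema mappings:
- "item_name" (warehouse_beta) = "product_name" (warehouse_alpha) = product name
- "stock_count" (warehouse_beta) = "quantity" (warehouse_alpha) = quantity

Comparison:
  Nut: 90 vs 90 - MATCH
  Cog: 129 vs 145 - MISMATCH
  Bolt: 103 vs 103 - MATCH
  Lever: 133 vs 153 - MISMATCH

Products with inconsistencies: Cog, Lever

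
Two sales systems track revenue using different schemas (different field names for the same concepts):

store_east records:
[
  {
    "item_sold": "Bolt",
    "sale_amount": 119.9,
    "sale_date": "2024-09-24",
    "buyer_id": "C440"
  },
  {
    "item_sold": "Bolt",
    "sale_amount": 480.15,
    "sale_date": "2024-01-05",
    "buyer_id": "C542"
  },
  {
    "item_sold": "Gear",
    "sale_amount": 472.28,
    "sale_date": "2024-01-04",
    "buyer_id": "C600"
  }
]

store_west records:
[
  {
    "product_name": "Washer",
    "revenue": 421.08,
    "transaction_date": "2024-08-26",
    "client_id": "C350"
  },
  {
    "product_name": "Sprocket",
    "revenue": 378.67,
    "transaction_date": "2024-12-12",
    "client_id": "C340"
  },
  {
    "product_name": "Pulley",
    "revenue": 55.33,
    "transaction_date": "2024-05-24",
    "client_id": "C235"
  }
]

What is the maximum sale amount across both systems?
480.15

Reconcile: "sale_amount" (store_east) = "revenue" (store_west) = sale amount

Maximum in store_east: 480.15
Maximum in store_west: 421.08

Overall maximum: max(480.15, 421.08) = 480.15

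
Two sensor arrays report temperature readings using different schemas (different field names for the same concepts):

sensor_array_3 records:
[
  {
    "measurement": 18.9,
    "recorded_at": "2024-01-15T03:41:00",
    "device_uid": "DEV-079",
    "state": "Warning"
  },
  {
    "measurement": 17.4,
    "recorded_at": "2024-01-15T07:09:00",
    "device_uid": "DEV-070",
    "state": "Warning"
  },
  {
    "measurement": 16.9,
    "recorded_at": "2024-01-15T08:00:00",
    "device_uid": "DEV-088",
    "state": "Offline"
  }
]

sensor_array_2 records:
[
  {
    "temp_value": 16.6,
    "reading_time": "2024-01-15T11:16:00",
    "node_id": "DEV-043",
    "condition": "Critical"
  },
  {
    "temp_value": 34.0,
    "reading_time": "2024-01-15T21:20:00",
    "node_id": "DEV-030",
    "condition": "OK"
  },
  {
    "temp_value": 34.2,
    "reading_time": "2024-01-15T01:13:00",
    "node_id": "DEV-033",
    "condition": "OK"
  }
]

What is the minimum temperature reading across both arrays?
16.6

Schema mapping: "measurement" (sensor_array_3) = "temp_value" (sensor_array_2) = temperature reading

Minimum in sensor_array_3: 16.9
Minimum in sensor_array_2: 16.6

Overall minimum: min(16.9, 16.6) = 16.6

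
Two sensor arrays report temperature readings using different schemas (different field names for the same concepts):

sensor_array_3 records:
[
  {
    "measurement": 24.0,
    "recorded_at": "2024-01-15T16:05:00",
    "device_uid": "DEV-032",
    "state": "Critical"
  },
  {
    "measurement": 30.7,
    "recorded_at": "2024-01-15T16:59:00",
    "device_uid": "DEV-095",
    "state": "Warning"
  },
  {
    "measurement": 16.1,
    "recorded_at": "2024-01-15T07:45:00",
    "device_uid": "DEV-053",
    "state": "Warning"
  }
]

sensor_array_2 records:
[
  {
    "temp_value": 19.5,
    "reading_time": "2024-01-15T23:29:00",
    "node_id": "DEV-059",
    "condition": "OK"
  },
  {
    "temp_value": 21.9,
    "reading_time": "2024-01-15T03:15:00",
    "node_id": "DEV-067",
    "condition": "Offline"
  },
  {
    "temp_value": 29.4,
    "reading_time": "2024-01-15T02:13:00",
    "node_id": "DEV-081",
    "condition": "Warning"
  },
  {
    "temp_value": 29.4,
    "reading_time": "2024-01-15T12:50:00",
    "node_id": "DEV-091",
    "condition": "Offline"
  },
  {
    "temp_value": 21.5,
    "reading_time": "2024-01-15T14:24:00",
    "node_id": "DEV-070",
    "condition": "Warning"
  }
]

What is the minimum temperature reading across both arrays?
16.1

Schema mapping: "measurement" (sensor_array_3) = "temp_value" (sensor_array_2) = temperature reading

Minimum in sensor_array_3: 16.1
Minimum in sensor_array_2: 19.5

Overall minimum: min(16.1, 19.5) = 16.1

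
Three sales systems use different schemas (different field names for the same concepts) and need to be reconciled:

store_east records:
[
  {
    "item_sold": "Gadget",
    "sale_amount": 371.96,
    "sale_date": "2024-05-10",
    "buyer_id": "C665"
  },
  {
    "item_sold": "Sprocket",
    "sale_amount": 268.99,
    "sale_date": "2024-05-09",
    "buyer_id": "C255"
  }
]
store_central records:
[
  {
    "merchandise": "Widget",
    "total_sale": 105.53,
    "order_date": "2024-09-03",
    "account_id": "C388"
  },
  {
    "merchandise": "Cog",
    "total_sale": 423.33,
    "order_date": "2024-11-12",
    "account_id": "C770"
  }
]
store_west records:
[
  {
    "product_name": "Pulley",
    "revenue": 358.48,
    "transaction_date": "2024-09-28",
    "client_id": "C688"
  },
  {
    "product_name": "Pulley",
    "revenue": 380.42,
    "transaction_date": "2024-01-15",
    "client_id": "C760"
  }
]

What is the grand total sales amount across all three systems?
1908.71

Schema reconciliation - all amount fields map to sale amount:

store_east (sale_amount): 640.95
store_central (total_sale): 528.86
store_west (revenue): 738.9

Grand total: 1908.71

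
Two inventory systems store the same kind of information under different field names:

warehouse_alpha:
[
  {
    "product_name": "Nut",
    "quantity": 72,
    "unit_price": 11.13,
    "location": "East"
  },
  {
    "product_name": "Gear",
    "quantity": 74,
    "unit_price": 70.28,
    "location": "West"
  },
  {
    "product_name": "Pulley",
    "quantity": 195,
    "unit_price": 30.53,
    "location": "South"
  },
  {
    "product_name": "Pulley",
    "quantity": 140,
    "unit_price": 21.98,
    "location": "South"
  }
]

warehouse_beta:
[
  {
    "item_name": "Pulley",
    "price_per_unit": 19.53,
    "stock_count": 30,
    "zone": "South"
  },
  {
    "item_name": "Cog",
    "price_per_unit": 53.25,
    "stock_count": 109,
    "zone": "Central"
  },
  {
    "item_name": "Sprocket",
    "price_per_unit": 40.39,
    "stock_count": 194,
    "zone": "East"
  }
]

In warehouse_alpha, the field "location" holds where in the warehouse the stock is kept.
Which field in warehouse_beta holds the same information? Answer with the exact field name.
zone

In warehouse_alpha, "location" holds where in the warehouse the stock is kept.
The fields in warehouse_beta are: "item_name", "price_per_unit", "stock_count", "zone".
"zone" is the match: the name refers to the same concept and its values are area labels (e.g. 'Central', 'East').
The other fields ("item_name", "price_per_unit", "stock_count") hold different kinds of data.

So "location" in warehouse_alpha corresponds to "zone" in warehouse_beta.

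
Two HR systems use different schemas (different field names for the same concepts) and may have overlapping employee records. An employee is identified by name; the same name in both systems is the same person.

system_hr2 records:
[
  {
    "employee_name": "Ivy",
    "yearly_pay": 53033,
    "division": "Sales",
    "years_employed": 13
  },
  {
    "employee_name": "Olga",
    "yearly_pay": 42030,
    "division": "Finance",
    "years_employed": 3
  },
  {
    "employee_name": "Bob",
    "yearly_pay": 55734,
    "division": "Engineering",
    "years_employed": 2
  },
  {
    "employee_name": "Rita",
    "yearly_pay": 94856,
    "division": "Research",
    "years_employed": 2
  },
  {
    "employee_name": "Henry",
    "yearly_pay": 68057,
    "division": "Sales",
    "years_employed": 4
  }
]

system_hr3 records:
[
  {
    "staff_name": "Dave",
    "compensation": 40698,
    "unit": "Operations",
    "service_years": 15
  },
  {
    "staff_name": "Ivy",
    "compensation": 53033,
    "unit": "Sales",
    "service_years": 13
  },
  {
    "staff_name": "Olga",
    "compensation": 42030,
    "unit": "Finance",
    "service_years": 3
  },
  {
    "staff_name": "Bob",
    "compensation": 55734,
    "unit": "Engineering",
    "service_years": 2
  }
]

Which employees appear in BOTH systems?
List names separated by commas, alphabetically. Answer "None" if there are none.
Bob, Ivy, Olga

Schema mapping: "employee_name" (system_hr2) = "staff_name" (system_hr3) = employee name

Names in system_hr2: ['Bob', 'Henry', 'Ivy', 'Olga', 'Rita']
Names in system_hr3: ['Bob', 'Dave', 'Ivy', 'Olga']

Intersection: ['Bob', 'Ivy', 'Olga']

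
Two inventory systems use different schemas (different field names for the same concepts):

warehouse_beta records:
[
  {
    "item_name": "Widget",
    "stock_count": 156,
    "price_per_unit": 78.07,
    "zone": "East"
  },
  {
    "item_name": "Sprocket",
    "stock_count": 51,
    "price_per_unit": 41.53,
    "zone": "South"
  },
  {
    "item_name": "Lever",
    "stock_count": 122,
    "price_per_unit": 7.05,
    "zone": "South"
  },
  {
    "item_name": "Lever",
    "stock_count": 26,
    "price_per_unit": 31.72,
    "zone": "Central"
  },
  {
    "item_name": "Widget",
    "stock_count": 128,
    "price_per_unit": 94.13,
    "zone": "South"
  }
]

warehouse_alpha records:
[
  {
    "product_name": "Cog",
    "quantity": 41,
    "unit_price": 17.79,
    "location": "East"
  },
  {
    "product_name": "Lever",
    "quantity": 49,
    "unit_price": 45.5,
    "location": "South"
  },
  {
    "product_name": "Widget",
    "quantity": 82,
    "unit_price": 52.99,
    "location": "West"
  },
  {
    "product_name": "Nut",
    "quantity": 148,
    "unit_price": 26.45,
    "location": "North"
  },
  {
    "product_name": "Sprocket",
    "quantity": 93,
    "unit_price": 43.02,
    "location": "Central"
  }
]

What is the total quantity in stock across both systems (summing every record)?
896

To reconcile these schemas, identify the field holding the quantity in stock in each system:
1. In warehouse_beta it is "stock_count"
2. In warehouse_alpha it is "quantity"

From warehouse_beta: 156 + 51 + 122 + 26 + 128 = 483
From warehouse_alpha: 41 + 49 + 82 + 148 + 93 = 413

Total: 483 + 413 = 896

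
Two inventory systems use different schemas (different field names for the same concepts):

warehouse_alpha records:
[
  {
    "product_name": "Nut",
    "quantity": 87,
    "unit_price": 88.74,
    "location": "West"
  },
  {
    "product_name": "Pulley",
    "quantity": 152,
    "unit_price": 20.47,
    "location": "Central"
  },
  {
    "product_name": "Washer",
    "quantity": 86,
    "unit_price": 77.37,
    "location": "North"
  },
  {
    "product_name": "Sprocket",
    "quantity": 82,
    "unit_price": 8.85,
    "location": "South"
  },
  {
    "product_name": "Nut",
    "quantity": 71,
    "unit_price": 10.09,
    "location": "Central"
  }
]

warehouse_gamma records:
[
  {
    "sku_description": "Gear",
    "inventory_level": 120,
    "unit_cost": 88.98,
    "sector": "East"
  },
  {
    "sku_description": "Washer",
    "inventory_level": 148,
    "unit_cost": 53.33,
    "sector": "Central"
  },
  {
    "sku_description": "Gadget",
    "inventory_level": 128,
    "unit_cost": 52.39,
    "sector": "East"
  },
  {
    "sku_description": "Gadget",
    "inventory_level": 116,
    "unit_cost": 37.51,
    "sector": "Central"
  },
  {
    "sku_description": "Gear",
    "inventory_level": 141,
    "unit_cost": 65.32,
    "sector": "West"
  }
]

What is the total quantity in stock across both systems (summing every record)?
1131

To reconcile these schemas, identify the field holding the quantity in stock in each system:
1. In warehouse_alpha it is "quantity"
2. In warehouse_gamma it is "inventory_level"

From warehouse_alpha: 87 + 152 + 86 + 82 + 71 = 478
From warehouse_gamma: 120 + 148 + 128 + 116 + 141 = 653

Total: 478 + 653 = 1131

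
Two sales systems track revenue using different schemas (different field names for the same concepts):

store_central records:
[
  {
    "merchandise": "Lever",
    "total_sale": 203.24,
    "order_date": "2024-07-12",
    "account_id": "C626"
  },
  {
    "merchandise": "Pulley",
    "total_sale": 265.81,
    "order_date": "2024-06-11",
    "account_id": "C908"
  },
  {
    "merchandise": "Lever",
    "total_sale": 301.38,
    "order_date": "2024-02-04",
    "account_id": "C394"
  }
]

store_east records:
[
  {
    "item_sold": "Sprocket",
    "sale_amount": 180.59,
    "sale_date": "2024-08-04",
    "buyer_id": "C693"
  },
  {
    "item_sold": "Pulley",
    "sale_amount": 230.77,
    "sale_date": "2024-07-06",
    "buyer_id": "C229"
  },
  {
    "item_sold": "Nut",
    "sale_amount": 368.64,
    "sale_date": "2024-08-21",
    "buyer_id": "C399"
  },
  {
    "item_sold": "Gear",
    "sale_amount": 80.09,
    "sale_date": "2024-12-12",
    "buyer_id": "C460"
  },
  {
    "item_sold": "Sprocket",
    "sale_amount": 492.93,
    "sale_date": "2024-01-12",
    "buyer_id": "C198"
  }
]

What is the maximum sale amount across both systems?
492.93

Reconcile: "total_sale" (store_central) = "sale_amount" (store_east) = sale amount

Maximum in store_central: 301.38
Maximum in store_east: 492.93

Overall maximum: max(301.38, 492.93) = 492.93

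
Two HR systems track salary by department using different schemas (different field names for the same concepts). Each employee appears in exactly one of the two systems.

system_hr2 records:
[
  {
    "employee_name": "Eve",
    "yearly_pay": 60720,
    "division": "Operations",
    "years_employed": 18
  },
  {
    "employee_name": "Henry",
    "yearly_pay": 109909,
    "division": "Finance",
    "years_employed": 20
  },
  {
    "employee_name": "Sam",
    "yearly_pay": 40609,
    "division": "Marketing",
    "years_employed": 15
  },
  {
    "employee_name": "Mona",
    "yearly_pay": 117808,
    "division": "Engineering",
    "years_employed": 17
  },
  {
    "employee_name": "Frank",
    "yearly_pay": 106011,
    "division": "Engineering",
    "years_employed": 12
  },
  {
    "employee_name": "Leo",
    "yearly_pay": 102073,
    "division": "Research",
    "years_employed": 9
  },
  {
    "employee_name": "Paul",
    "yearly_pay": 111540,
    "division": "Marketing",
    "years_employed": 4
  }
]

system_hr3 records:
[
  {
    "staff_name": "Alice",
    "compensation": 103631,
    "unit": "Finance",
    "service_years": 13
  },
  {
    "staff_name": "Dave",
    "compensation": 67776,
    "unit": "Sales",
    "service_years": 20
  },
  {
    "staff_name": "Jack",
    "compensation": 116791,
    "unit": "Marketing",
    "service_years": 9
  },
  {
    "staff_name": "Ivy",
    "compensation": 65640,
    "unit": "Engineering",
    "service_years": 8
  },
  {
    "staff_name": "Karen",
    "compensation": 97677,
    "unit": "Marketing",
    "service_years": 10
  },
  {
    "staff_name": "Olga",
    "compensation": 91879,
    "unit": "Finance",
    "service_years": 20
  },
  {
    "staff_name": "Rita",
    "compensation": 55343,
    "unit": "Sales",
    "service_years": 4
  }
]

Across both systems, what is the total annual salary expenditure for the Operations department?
60720

Schema mappings:
- "division" (system_hr2) = "unit" (system_hr3) = department
- "yearly_pay" (system_hr2) = "compensation" (system_hr3) = salary

Operations salaries from system_hr2: 60720
Operations salaries from system_hr3: 0

Total: 60720 + 0 = 60720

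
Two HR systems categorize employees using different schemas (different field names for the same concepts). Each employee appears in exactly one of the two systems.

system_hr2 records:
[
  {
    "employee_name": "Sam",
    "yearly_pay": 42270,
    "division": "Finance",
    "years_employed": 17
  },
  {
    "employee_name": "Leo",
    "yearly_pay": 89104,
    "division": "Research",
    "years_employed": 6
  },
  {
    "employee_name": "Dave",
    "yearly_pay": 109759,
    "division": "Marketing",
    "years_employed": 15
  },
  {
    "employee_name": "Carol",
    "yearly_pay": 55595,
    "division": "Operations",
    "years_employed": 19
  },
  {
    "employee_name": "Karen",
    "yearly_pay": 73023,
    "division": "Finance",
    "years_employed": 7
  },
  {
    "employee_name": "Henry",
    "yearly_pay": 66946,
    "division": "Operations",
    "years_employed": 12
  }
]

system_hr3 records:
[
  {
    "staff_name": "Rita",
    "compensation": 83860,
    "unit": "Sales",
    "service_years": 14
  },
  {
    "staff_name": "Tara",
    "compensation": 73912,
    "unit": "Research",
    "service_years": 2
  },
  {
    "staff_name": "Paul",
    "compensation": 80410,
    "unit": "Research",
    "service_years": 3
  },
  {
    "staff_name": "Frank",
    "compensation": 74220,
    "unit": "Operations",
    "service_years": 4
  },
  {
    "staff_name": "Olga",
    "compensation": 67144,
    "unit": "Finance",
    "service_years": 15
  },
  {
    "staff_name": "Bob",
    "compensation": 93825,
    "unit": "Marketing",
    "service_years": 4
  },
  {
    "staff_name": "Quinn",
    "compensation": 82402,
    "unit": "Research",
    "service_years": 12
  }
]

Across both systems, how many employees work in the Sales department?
1

Schema mapping: "division" (system_hr2) = "unit" (system_hr3) = department

Sales employees in system_hr2: 0
Sales employees in system_hr3: 1

Total in Sales: 0 + 1 = 1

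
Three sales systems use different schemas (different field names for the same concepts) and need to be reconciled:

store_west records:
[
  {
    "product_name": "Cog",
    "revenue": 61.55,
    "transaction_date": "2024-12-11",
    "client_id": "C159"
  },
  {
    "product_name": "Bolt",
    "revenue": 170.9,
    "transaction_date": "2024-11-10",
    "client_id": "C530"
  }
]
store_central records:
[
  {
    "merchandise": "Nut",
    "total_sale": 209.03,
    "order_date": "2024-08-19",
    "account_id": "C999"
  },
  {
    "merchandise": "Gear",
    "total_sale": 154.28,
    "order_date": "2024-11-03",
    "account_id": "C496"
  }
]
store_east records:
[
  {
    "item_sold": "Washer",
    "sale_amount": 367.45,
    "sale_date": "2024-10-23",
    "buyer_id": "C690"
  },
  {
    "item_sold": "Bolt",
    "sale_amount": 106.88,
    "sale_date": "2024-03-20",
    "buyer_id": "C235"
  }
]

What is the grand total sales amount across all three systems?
1070.09

Schema reconciliation - all amount fields map to sale amount:

store_west (revenue): 232.45
store_central (total_sale): 363.31
store_east (sale_amount): 474.33

Grand total: 1070.09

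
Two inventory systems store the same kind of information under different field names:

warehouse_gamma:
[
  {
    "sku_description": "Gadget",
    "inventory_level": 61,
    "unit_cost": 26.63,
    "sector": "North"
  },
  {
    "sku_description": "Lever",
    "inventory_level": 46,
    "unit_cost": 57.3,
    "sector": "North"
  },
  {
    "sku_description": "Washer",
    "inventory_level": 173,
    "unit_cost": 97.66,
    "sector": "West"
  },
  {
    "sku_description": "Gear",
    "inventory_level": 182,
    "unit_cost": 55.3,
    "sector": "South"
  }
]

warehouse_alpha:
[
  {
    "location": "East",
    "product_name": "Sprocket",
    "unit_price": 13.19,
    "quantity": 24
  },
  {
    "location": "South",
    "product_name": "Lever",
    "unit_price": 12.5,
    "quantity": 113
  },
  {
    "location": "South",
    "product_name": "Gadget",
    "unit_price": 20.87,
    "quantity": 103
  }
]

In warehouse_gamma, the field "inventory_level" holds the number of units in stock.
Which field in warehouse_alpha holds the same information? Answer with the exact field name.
quantity

In warehouse_gamma, "inventory_level" holds the number of units in stock.
The fields in warehouse_alpha are: "location", "product_name", "unit_price", "quantity".
"quantity" is the match: the name refers to the same concept and its values are whole-number counts (e.g. 24, 113).
The other fields ("location", "product_name", "unit_price") hold different kinds of data.

So "inventory_level" in warehouse_gamma corresponds to "quantity" in warehouse_alpha.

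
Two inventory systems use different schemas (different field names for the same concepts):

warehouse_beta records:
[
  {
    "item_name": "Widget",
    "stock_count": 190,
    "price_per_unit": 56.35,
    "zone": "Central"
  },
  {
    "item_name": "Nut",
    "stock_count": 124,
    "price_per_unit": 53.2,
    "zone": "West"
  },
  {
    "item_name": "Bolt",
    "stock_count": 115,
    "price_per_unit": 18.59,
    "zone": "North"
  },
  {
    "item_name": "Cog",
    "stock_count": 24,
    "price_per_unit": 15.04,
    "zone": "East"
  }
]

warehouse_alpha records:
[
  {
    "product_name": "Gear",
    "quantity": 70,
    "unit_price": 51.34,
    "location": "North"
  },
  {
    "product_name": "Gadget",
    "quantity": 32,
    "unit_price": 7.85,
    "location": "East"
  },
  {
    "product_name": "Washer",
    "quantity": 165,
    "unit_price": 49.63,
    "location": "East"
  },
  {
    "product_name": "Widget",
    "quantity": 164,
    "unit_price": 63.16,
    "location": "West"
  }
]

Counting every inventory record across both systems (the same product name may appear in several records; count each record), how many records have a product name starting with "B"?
1

Schema mapping: "item_name" (warehouse_beta) = "product_name" (warehouse_alpha) = product name

Records with product name starting with "B" in warehouse_beta: 1
Records with product name starting with "B" in warehouse_alpha: 0

Total: 1 + 0 = 1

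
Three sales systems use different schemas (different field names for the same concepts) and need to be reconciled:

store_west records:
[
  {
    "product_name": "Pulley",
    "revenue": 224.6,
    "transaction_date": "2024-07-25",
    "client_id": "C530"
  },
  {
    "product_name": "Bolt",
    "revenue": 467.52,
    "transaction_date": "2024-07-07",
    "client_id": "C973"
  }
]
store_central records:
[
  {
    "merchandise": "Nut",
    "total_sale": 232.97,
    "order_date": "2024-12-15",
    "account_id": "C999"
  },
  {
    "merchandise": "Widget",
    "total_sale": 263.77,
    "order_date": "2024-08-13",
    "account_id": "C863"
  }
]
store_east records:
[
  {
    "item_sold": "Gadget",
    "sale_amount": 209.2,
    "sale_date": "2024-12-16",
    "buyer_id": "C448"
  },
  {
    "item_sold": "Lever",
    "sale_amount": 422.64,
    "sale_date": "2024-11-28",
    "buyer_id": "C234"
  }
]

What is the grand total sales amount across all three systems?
1820.7

Schema reconciliation - all amount fields map to sale amount:

store_west (revenue): 692.12
store_central (total_sale): 496.74
store_east (sale_amount): 631.84

Grand total: 1820.7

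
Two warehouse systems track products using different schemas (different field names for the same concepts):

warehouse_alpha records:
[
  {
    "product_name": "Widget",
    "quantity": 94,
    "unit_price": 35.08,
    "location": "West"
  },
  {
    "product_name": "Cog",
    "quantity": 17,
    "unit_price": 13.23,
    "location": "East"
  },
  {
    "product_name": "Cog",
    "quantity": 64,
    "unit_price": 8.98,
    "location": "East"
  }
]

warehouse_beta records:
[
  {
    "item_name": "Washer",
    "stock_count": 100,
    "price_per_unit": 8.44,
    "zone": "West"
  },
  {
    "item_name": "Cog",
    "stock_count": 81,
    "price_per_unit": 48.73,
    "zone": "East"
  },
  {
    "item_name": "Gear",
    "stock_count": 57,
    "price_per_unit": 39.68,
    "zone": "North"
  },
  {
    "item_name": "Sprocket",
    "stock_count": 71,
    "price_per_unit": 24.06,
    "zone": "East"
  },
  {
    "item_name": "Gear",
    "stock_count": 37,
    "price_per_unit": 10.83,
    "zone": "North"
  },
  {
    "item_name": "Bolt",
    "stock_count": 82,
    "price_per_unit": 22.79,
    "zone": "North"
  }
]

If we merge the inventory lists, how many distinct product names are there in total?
6

Schema mapping: "product_name" (warehouse_alpha) = "item_name" (warehouse_beta) = product name

Products in warehouse_alpha: ['Cog', 'Widget']
Products in warehouse_beta: ['Bolt', 'Cog', 'Gear', 'Sprocket', 'Washer']

Union (unique products): ['Bolt', 'Cog', 'Gear', 'Sprocket', 'Washer', 'Widget']
Count: 6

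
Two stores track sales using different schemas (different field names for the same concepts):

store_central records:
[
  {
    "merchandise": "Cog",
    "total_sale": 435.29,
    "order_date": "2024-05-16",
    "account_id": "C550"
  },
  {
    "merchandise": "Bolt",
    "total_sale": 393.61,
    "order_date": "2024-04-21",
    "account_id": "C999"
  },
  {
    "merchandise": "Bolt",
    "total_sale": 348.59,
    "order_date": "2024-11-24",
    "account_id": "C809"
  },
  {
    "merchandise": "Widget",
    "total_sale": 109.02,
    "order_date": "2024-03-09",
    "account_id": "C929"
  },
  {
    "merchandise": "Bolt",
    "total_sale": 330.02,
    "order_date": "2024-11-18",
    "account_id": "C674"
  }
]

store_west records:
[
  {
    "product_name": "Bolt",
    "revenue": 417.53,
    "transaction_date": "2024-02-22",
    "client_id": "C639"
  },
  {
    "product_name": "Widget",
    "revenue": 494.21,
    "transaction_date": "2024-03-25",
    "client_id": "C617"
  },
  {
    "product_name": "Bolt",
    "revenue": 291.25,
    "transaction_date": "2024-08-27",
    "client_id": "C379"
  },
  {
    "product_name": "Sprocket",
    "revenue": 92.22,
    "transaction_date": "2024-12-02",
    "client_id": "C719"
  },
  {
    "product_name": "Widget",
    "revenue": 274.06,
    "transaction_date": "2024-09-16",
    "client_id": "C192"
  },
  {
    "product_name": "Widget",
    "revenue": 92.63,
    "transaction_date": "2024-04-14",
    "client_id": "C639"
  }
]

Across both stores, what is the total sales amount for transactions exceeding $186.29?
2984.56

Schema mapping: "total_sale" (store_central) = "revenue" (store_west) = sale amount

Sum of sales > $186.29 in store_central: 1507.51
Sum of sales > $186.29 in store_west: 1477.05

Total: 1507.51 + 1477.05 = 2984.56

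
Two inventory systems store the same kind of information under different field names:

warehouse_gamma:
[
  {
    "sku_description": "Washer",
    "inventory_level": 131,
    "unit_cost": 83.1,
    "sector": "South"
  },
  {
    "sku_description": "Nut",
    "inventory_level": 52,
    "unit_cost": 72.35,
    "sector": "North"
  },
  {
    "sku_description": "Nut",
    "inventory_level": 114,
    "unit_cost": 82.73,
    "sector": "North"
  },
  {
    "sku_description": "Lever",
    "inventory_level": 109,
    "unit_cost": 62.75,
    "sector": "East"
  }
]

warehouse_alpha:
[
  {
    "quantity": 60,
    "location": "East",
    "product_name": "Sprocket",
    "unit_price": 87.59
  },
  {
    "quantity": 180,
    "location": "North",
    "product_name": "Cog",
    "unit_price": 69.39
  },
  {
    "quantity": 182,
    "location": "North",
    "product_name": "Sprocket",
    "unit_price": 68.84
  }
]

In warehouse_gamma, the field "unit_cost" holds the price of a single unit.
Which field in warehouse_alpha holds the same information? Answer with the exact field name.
unit_price

In warehouse_gamma, "unit_cost" holds the price of a single unit.
The fields in warehouse_alpha are: "quantity", "location", "product_name", "unit_price".
"unit_price" is the match: the name refers to the same concept and its values are decimal currency amounts (e.g. 87.59, 69.39).
The other fields ("quantity", "location", "product_name") hold different kinds of data.

So "unit_cost" in warehouse_gamma corresponds to "unit_price" in warehouse_alpha.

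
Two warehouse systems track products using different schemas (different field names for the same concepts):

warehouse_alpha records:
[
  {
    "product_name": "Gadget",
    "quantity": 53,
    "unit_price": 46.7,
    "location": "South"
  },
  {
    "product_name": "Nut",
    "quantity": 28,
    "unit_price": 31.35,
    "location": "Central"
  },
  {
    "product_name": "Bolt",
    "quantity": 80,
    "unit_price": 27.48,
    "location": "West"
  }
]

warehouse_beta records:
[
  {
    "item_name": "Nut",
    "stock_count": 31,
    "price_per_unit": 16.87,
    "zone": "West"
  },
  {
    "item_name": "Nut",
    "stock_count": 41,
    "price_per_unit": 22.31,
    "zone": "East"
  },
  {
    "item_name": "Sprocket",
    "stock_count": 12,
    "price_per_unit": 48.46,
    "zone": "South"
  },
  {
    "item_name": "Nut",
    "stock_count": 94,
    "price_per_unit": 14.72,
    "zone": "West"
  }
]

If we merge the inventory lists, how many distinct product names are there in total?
4

Schema mapping: "product_name" (warehouse_alpha) = "item_name" (warehouse_beta) = product name

Products in warehouse_alpha: ['Bolt', 'Gadget', 'Nut']
Products in warehouse_beta: ['Nut', 'Sprocket']

Union (unique products): ['Bolt', 'Gadget', 'Nut', 'Sprocket']
Count: 4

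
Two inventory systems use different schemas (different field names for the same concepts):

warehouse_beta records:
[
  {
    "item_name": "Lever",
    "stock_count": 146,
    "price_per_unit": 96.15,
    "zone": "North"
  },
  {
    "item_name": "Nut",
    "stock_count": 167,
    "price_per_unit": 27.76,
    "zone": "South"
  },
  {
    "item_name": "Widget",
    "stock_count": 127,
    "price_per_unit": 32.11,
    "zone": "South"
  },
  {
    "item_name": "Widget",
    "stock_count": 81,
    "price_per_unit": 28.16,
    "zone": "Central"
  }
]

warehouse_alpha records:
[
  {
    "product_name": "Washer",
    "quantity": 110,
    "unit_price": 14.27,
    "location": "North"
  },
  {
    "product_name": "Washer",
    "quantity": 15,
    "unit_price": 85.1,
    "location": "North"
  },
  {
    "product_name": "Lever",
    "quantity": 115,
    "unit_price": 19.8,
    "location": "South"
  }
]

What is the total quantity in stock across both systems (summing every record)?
761

To reconcile these schemas, identify the field holding the quantity in stock in each system:
1. In warehouse_beta it is "stock_count"
2. In warehouse_alpha it is "quantity"

From warehouse_beta: 146 + 167 + 127 + 81 = 521
From warehouse_alpha: 110 + 15 + 115 = 240

Total: 521 + 240 = 761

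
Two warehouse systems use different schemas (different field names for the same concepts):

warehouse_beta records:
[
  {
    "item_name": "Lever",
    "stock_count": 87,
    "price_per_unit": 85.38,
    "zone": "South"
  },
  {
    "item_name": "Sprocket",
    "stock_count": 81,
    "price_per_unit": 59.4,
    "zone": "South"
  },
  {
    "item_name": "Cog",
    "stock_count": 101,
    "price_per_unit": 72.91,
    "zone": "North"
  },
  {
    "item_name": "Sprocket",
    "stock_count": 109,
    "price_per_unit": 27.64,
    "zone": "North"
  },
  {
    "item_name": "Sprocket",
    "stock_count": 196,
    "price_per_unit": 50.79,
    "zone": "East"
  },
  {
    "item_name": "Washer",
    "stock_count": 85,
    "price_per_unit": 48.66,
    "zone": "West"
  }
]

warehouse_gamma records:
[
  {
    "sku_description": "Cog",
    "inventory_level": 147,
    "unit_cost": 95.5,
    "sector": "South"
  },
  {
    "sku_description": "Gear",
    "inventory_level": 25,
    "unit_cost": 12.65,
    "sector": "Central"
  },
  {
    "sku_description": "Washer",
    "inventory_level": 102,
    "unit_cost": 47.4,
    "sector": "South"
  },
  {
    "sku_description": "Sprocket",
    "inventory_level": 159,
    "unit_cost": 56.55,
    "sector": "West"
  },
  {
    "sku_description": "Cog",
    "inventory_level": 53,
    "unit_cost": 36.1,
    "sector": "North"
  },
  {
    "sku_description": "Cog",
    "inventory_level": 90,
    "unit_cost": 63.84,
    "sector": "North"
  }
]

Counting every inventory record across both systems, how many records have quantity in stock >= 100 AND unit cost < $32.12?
1

Schema mappings:
- "stock_count" (warehouse_beta) = "inventory_level" (warehouse_gamma) = quantity
- "price_per_unit" (warehouse_beta) = "unit_cost" (warehouse_gamma) = unit cost

Records meeting both conditions in warehouse_beta: 1
Records meeting both conditions in warehouse_gamma: 0

Total: 1 + 0 = 1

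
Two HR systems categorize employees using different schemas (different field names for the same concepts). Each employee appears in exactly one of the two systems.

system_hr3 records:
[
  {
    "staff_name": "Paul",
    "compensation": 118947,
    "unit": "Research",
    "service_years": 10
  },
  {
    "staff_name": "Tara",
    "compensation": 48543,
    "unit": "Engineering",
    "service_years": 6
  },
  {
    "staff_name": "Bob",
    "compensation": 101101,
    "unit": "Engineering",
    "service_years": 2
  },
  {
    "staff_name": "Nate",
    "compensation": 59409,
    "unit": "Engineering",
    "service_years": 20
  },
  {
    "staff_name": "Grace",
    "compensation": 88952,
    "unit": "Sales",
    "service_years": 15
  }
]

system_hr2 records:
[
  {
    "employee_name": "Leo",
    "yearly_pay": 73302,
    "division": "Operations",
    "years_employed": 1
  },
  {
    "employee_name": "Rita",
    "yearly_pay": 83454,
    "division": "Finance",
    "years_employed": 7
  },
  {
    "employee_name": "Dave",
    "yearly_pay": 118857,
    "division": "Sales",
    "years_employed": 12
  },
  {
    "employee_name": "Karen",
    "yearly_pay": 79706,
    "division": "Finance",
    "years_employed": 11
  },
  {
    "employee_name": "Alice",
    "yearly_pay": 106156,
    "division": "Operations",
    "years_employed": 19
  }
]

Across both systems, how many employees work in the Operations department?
2

Schema mapping: "unit" (system_hr3) = "division" (system_hr2) = department

Operations employees in system_hr3: 0
Operations employees in system_hr2: 2

Total in Operations: 0 + 2 = 2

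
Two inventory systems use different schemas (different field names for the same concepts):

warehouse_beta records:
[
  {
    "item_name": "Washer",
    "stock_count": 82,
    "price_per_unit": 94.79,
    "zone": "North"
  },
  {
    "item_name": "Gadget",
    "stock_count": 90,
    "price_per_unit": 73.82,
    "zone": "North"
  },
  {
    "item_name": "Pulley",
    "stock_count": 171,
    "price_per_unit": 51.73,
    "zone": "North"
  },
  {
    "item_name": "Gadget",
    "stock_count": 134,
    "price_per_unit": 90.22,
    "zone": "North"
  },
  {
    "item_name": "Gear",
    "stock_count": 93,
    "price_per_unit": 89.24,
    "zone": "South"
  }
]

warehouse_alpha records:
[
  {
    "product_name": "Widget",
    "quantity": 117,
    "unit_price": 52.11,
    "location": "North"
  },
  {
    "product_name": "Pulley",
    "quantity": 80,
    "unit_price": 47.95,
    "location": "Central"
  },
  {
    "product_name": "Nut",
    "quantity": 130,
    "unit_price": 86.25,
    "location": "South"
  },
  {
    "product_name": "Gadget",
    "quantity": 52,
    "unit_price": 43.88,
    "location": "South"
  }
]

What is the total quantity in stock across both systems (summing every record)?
949

To reconcile these schemas, identify the field holding the quantity in stock in each system:
1. In warehouse_beta it is "stock_count"
2. In warehouse_alpha it is "quantity"

From warehouse_beta: 82 + 90 + 171 + 134 + 93 = 570
From warehouse_alpha: 117 + 80 + 130 + 52 = 379

Total: 570 + 379 = 949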